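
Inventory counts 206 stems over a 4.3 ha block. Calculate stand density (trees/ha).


Formula: Stand Density = N_trees / Area_ha
Density = 206 trees / 4.3 ha
Density = 48 trees/ha

48


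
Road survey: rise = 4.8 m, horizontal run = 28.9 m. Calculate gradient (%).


Formula: Gradient = rise / run * 100
Gradient = 4.8 / 28.9 * 100 = 16.6%

16.6


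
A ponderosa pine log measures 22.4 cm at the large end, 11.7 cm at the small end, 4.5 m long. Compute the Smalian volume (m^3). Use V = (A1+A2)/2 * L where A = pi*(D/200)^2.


Smalian: V = (A1 + A2)/2 * L,  A = pi*(D/200)^2
A1 = pi*(22.4/200)^2 = 0.039408 m^2
A2 = pi*(11.7/200)^2 = 0.010751 m^2
V = (0.039408+0.010751)/2*4.5 = 0.1129 m^3

0.1129


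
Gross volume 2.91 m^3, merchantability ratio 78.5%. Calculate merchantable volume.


Formula: MV = V_total * (merchantable_pct / 100)
Merchantable fraction = 78.5% / 100 = 0.785
MV = 2.91 m^3 * 0.785 = 2.284 m^3

2.284


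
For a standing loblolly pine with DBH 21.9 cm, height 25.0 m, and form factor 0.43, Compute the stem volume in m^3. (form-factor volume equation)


Formula: V = pi * (DBH/200)^2 * H * ff
Radius = DBH/200 = 21.9/200 = 0.1095 m
Radius^2 = 0.1095^2 = 0.01199025 m^2
V = pi * 0.01199025 * 25.0 * 0.43
V = 0.405 m^3

0.405


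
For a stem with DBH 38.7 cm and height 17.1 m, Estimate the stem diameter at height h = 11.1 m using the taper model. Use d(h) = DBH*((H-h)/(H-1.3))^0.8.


Taper: d(h) = DBH * ((H - h) / (H - 1.3))^0.8
Numerator = H - h = 17.1 - 11.1 = 6.0 m
Denominator = H - 1.3 = 17.1 - 1.3 = 15.8 m
Ratio = 6.0 / 15.8 = 0.37975
d = 38.7 * 0.37975^0.8 = 17.8 cm

17.8


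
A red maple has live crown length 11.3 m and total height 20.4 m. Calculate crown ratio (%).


Formula: Crown Ratio = (Crown Length / Total Height) * 100
CR = (11.3 m / 20.4 m) * 100
CR = 0.5539 * 100 = 55.4%

55.4


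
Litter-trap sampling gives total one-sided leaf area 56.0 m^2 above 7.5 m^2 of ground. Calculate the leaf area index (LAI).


Formula: LAI = total leaf area / ground area  (dimensionless)
LAI = 56.0 m^2 / 7.5 m^2
LAI = 7.47

7.47


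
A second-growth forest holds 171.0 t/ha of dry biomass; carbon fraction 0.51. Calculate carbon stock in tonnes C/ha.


Formula: Carbon Stock = Biomass * Carbon Fraction
C = 171.0 t/ha * 0.51
C = 87.2 t C/ha

87.2


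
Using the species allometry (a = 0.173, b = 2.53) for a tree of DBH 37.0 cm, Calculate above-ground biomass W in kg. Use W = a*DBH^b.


Formula: W = a * DBH^b  (allometric power law)
DBH^b = 37.0^2.53 = 9280.051
W = 0.173 * 9280.051 = 1605.4 kg

1605.4


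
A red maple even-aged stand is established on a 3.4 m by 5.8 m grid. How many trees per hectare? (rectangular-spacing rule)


Formula: TPH = 10000 m^2/ha / (spacing_x * spacing_y)
Area per tree = 3.4 m * 5.8 m = 19.72 m^2
TPH = 10000 / 19.72 = 507 trees/ha

507


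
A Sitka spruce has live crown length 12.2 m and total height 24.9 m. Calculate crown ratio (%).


Formula: Crown Ratio = (Crown Length / Total Height) * 100
CR = (12.2 m / 24.9 m) * 100
CR = 0.49 * 100 = 49.0%

49.0


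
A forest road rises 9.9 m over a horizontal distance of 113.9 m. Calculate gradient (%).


Formula: Gradient = rise / run * 100
Gradient = 9.9 / 113.9 * 100 = 8.7%

8.7


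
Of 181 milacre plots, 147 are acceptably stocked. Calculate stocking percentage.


Formula: Stocking % = stocked plots / total plots * 100
Stocking = 147 / 181 * 100
Stocking = 0.8122 * 100 = 81.2%

81.2


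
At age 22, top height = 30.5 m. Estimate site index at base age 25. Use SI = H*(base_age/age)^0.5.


Formula: SI = H_dom * (base_age / age)^0.5
Age ratio = 25 / 22 = 1.13636
sqrt(age_ratio) = 1.066
SI = 30.5 * 1.066 = 32.5 m

32.5


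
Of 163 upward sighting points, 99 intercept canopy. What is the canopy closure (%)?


Formula: Canopy closure = covered points / total points * 100
Closure = 99 / 163 * 100
Closure = 0.6074 * 100 = 60.7%

60.7


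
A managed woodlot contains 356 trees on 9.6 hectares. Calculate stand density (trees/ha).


Formula: Stand Density = N_trees / Area_ha
Density = 356 trees / 9.6 ha
Density = 37 trees/ha

37


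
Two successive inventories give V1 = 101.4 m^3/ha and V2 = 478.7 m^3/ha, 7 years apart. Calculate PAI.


Formula: PAI = (V_T2 - V_T1) / (T2 - T1)
Volume increment = 478.7 - 101.4 = 377.3 m^3/ha
PAI = 377.3 / 7 = 53.9 m^3/ha/year

53.9


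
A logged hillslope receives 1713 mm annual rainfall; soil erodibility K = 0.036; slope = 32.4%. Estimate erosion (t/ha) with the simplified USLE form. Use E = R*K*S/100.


Formula: E = R * K * S / 100  (simplified USLE)
R * K = 1713 * 0.036 = 61.668
E = 61.668 * 32.4 / 100 = 19.98 t/ha

19.98


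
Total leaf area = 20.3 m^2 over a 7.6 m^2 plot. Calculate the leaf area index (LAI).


Formula: LAI = total leaf area / ground area  (dimensionless)
LAI = 20.3 m^2 / 7.6 m^2
LAI = 2.67

2.67


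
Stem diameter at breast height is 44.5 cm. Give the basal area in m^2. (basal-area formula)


Formula: BA = pi * (DBH/2)^2 / 10000  (cm^2 to m^2)
Radius = DBH/2 = 44.5/2 = 22.25 cm
BA = pi * 22.25^2 / 10000
   = 1555.2847 cm^2 / 10000
   = 0.1555 m^2

0.1555


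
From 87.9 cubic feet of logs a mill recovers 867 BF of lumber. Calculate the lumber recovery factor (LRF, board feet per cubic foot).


Formula: LRF = Lumber Output (BF) / Log Input (ft^3)
LRF = 867 BF / 87.9 ft^3
LRF = 9.86 BF/ft^3

9.86


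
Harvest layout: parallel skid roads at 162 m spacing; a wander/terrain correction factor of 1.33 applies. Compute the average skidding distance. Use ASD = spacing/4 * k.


Formula: ASD = (spacing / 4) * correction
Uncorrected distance = spacing / 4 = 162 / 4 = 40.5 m
ASD = 40.5 * 1.33 = 54 m

54


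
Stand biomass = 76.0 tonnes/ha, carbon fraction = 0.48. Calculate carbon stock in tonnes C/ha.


Formula: Carbon Stock = Biomass * Carbon Fraction
C = 76.0 t/ha * 0.48
C = 36.5 t C/ha

36.5


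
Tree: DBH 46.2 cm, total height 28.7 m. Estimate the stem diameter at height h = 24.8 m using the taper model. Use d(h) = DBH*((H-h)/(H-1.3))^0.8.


Taper: d(h) = DBH * ((H - h) / (H - 1.3))^0.8
Numerator = H - h = 28.7 - 24.8 = 3.9 m
Denominator = H - 1.3 = 28.7 - 1.3 = 27.4 m
Ratio = 3.9 / 27.4 = 0.14234
d = 46.2 * 0.14234^0.8 = 9.7 cm

9.7


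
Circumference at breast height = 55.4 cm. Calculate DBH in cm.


Formula: DBH = C / pi
DBH = 55.4 / pi
pi = 3.14159...
DBH = 17.6 cm

17.6


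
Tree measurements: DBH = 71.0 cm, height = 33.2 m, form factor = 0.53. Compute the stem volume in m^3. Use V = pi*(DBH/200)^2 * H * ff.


Formula: V = pi * (DBH/200)^2 * H * ff
Radius = DBH/200 = 71.0/200 = 0.355 m
Radius^2 = 0.355^2 = 0.126025 m^2
V = pi * 0.126025 * 33.2 * 0.53
V = 6.967 m^3

6.967


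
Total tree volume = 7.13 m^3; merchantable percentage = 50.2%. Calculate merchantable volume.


Formula: MV = V_total * (merchantable_pct / 100)
Merchantable fraction = 50.2% / 100 = 0.502
MV = 7.13 m^3 * 0.502 = 3.579 m^3

3.579


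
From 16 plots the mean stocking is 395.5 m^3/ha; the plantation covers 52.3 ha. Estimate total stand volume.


Formula: Total Volume = Mean Volume per ha * Total Area
Total Volume = 395.5 m^3/ha * 52.3 ha
Total Volume = 20685 m^3

20685


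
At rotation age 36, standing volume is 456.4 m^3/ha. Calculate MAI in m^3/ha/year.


Formula: MAI = Total Volume / Stand Age
MAI = 456.4 m^3/ha / 36 years
MAI = 12.68 m^3/ha/year

12.68


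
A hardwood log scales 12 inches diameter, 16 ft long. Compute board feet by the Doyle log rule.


Doyle: BF = (D - 4)^2 * L / 16
Adjusted diameter = 12 - 4 = 8 in
(D-4)^2 = 8^2 = 64
BF = 64 * 16 / 16 = 64 BF

64


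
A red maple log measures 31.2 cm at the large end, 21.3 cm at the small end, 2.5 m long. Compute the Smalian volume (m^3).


Smalian: V = (A1 + A2)/2 * L,  A = pi*(D/200)^2
A1 = pi*(31.2/200)^2 = 0.076454 m^2
A2 = pi*(21.3/200)^2 = 0.035633 m^2
V = (0.076454+0.035633)/2*2.5 = 0.1401 m^3

0.1401


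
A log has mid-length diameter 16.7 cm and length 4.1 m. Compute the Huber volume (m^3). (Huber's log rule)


Huber: V = Am * L,  Am = pi*(Dm/200)^2
Am = pi*(16.7/200)^2 = 0.021904 m^2
V = 0.021904*4.1 = 0.0898 m^3

0.0898


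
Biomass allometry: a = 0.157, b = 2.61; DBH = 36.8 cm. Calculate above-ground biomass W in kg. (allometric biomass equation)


Formula: W = a * DBH^b  (allometric power law)
DBH^b = 36.8^2.61 = 12214.1376
W = 0.157 * 12214.1376 = 1917.6 kg

1917.6


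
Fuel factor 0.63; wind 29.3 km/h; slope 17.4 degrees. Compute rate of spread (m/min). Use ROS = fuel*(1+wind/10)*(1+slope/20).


Formula: ROS = fuel * (1 + wind/10) * (1 + slope/20)
Wind factor = 1 + 29.3/10 = 3.93
Slope factor = 1 + 17.4/20 = 1.87
ROS = 0.63 * 3.93 * 1.87 = 4.63 m/min

4.63


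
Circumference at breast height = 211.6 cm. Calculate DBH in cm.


Formula: DBH = C / pi
DBH = 211.6 / pi
pi = 3.14159...
DBH = 67.4 cm

67.4


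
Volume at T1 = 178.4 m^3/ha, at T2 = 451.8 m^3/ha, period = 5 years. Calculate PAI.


Formula: PAI = (V_T2 - V_T1) / (T2 - T1)
Volume increment = 451.8 - 178.4 = 273.4 m^3/ha
PAI = 273.4 / 5 = 54.68 m^3/ha/year

54.68


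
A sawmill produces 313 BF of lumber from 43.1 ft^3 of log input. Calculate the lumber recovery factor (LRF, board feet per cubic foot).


Formula: LRF = Lumber Output (BF) / Log Input (ft^3)
LRF = 313 BF / 43.1 ft^3
LRF = 7.26 BF/ft^3

7.26


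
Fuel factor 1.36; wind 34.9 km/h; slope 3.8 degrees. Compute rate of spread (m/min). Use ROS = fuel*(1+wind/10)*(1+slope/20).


Formula: ROS = fuel * (1 + wind/10) * (1 + slope/20)
Wind factor = 1 + 34.9/10 = 4.49
Slope factor = 1 + 3.8/20 = 1.19
ROS = 1.36 * 4.49 * 1.19 = 7.27 m/min

7.27


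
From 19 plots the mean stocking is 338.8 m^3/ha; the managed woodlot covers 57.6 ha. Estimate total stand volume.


Formula: Total Volume = Mean Volume per ha * Total Area
Total Volume = 338.8 m^3/ha * 57.6 ha
Total Volume = 19515 m^3

19515


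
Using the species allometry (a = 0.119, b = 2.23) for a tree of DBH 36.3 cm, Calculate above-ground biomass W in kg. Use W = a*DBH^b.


Formula: W = a * DBH^b  (allometric power law)
DBH^b = 36.3^2.23 = 3010.1752
W = 0.119 * 3010.1752 = 358.2 kg

358.2


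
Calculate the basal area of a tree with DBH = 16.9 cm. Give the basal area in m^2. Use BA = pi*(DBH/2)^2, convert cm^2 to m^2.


Formula: BA = pi * (DBH/2)^2 / 10000  (cm^2 to m^2)
Radius = DBH/2 = 16.9/2 = 8.45 cm
BA = pi * 8.45^2 / 10000
   = 224.3176 cm^2 / 10000
   = 0.0224 m^2

0.0224


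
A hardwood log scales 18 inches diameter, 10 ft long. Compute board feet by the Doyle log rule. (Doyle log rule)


Doyle: BF = (D - 4)^2 * L / 16
Adjusted diameter = 18 - 4 = 14 in
(D-4)^2 = 14^2 = 196
BF = 196 * 10 / 16 = 123 BF

123


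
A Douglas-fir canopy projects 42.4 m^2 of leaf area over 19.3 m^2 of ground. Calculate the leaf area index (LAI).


Formula: LAI = total leaf area / ground area  (dimensionless)
LAI = 42.4 m^2 / 19.3 m^2
LAI = 2.2

2.2


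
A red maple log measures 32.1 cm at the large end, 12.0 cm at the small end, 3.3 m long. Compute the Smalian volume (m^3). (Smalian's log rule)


Smalian: V = (A1 + A2)/2 * L,  A = pi*(D/200)^2
A1 = pi*(32.1/200)^2 = 0.080928 m^2
A2 = pi*(12.0/200)^2 = 0.01131 m^2
V = (0.080928+0.01131)/2*3.3 = 0.1522 m^3

0.1522


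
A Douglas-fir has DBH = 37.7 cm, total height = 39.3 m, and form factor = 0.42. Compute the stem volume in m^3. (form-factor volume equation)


Formula: V = pi * (DBH/200)^2 * H * ff
Radius = DBH/200 = 37.7/200 = 0.1885 m
Radius^2 = 0.1885^2 = 0.03553225 m^2
V = pi * 0.03553225 * 39.3 * 0.42
V = 1.843 m^3

1.843


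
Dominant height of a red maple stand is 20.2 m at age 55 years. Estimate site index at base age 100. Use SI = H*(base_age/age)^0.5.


Formula: SI = H_dom * (base_age / age)^0.5
Age ratio = 100 / 55 = 1.81818
sqrt(age_ratio) = 1.3484
SI = 20.2 * 1.3484 = 27.2 m

27.2


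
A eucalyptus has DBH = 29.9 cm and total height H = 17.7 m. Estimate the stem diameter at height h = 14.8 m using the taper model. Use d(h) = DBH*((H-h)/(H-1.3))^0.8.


Taper: d(h) = DBH * ((H - h) / (H - 1.3))^0.8
Numerator = H - h = 17.7 - 14.8 = 2.9 m
Denominator = H - 1.3 = 17.7 - 1.3 = 16.4 m
Ratio = 2.9 / 16.4 = 0.17683
d = 29.9 * 0.17683^0.8 = 7.5 cm

7.5


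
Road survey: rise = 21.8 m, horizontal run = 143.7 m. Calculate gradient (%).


Formula: Gradient = rise / run * 100
Gradient = 21.8 / 143.7 * 100 = 15.2%

15.2


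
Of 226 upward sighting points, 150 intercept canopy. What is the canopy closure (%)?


Formula: Canopy closure = covered points / total points * 100
Closure = 150 / 226 * 100
Closure = 0.6637 * 100 = 66.4%

66.4


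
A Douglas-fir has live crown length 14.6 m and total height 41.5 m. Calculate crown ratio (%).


Formula: Crown Ratio = (Crown Length / Total Height) * 100
CR = (14.6 m / 41.5 m) * 100
CR = 0.3518 * 100 = 35.2%

35.2


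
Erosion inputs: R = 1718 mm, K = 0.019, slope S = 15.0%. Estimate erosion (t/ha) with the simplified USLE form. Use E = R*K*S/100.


Formula: E = R * K * S / 100  (simplified USLE)
R * K = 1718 * 0.019 = 32.642
E = 32.642 * 15.0 / 100 = 4.9 t/ha

4.9


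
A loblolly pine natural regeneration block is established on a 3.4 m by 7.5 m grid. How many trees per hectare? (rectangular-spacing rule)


Formula: TPH = 10000 m^2/ha / (spacing_x * spacing_y)
Area per tree = 3.4 m * 7.5 m = 25.5 m^2
TPH = 10000 / 25.5 = 392 trees/ha

392


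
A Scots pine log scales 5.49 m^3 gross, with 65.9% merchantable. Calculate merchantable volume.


Formula: MV = V_total * (merchantable_pct / 100)
Merchantable fraction = 65.9% / 100 = 0.659
MV = 5.49 m^3 * 0.659 = 3.618 m^3

3.618


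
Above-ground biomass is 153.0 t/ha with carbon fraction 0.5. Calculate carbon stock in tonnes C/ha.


Formula: Carbon Stock = Biomass * Carbon Fraction
C = 153.0 t/ha * 0.5
C = 76.5 t C/ha

76.5


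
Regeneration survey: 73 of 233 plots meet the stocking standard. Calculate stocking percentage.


Formula: Stocking % = stocked plots / total plots * 100
Stocking = 73 / 233 * 100
Stocking = 0.3133 * 100 = 31.3%

31.3


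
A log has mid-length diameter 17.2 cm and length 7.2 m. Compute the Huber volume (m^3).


Huber: V = Am * L,  Am = pi*(Dm/200)^2
Am = pi*(17.2/200)^2 = 0.023235 m^2
V = 0.023235*7.2 = 0.1673 m^3

0.1673


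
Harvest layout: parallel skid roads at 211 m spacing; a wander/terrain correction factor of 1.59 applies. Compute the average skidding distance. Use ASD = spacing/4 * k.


Formula: ASD = (spacing / 4) * correction
Uncorrected distance = spacing / 4 = 211 / 4 = 52.75 m
ASD = 52.75 * 1.59 = 84 m

84


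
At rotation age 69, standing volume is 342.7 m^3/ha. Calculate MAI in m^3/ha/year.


Formula: MAI = Total Volume / Stand Age
MAI = 342.7 m^3/ha / 69 years
MAI = 4.97 m^3/ha/year

4.97


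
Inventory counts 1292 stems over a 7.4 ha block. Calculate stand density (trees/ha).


Formula: Stand Density = N_trees / Area_ha
Density = 1292 trees / 7.4 ha
Density = 175 trees/ha

175


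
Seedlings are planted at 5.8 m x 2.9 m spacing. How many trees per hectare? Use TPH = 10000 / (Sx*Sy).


Formula: TPH = 10000 m^2/ha / (spacing_x * spacing_y)
Area per tree = 5.8 m * 2.9 m = 16.82 m^2
TPH = 10000 / 16.82 = 595 trees/ha

595


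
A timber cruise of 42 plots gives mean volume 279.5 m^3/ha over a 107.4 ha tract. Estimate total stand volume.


Formula: Total Volume = Mean Volume per ha * Total Area
Total Volume = 279.5 m^3/ha * 107.4 ha
Total Volume = 30018 m^3

30018


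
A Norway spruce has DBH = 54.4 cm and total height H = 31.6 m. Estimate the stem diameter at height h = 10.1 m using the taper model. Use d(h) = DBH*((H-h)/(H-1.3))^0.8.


Taper: d(h) = DBH * ((H - h) / (H - 1.3))^0.8
Numerator = H - h = 31.6 - 10.1 = 21.5 m
Denominator = H - 1.3 = 31.6 - 1.3 = 30.3 m
Ratio = 21.5 / 30.3 = 0.70957
d = 54.4 * 0.70957^0.8 = 41.3 cm

41.3


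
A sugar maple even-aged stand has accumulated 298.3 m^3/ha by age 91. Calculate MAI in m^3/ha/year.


Formula: MAI = Total Volume / Stand Age
MAI = 298.3 m^3/ha / 91 years
MAI = 3.28 m^3/ha/year

3.28


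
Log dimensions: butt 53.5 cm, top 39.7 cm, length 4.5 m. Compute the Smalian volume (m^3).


Smalian: V = (A1 + A2)/2 * L,  A = pi*(D/200)^2
A1 = pi*(53.5/200)^2 = 0.224801 m^2
A2 = pi*(39.7/200)^2 = 0.123786 m^2
V = (0.224801+0.123786)/2*4.5 = 0.7843 m^3

0.7843


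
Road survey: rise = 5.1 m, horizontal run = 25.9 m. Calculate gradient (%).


Formula: Gradient = rise / run * 100
Gradient = 5.1 / 25.9 * 100 = 19.7%

19.7


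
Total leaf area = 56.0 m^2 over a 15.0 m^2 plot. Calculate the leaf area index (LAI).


Formula: LAI = total leaf area / ground area  (dimensionless)
LAI = 56.0 m^2 / 15.0 m^2
LAI = 3.73

3.73


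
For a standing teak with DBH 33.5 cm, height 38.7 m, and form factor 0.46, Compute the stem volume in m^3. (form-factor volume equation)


Formula: V = pi * (DBH/200)^2 * H * ff
Radius = DBH/200 = 33.5/200 = 0.1675 m
Radius^2 = 0.1675^2 = 0.02805625 m^2
V = pi * 0.02805625 * 38.7 * 0.46
V = 1.569 m^3

1.569


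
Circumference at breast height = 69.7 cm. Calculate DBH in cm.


Formula: DBH = C / pi
DBH = 69.7 / pi
pi = 3.14159...
DBH = 22.2 cm

22.2


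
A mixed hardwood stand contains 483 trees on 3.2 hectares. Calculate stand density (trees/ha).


Formula: Stand Density = N_trees / Area_ha
Density = 483 trees / 3.2 ha
Density = 151 trees/ha

151


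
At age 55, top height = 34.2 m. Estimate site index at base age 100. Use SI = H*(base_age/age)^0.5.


Formula: SI = H_dom * (base_age / age)^0.5
Age ratio = 100 / 55 = 1.81818
sqrt(age_ratio) = 1.3484
SI = 34.2 * 1.3484 = 46.1 m

46.1


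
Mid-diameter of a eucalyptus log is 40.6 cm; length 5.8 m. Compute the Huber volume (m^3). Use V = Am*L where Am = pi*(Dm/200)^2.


Huber: V = Am * L,  Am = pi*(Dm/200)^2
Am = pi*(40.6/200)^2 = 0.129462 m^2
V = 0.129462*5.8 = 0.7509 m^3

0.7509


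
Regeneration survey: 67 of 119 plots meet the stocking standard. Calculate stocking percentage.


Formula: Stocking % = stocked plots / total plots * 100
Stocking = 67 / 119 * 100
Stocking = 0.563 * 100 = 56.3%

56.3


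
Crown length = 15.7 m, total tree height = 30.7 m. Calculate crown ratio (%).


Formula: Crown Ratio = (Crown Length / Total Height) * 100
CR = (15.7 m / 30.7 m) * 100
CR = 0.5114 * 100 = 51.1%

51.1


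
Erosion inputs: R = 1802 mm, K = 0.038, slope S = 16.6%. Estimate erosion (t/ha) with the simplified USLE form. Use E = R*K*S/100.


Formula: E = R * K * S / 100  (simplified USLE)
R * K = 1802 * 0.038 = 68.476
E = 68.476 * 16.6 / 100 = 11.37 t/ha

11.37


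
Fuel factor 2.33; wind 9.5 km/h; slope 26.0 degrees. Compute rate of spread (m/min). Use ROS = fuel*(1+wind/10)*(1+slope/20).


Formula: ROS = fuel * (1 + wind/10) * (1 + slope/20)
Wind factor = 1 + 9.5/10 = 1.95
Slope factor = 1 + 26.0/20 = 2.3
ROS = 2.33 * 1.95 * 2.3 = 10.45 m/min

10.45


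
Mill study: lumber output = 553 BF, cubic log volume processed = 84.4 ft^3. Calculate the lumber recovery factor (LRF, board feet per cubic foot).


Formula: LRF = Lumber Output (BF) / Log Input (ft^3)
LRF = 553 BF / 84.4 ft^3
LRF = 6.55 BF/ft^3

6.55


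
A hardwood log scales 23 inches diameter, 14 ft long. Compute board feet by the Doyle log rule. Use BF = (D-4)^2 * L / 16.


Doyle: BF = (D - 4)^2 * L / 16
Adjusted diameter = 23 - 4 = 19 in
(D-4)^2 = 19^2 = 361
BF = 361 * 14 / 16 = 316 BF

316


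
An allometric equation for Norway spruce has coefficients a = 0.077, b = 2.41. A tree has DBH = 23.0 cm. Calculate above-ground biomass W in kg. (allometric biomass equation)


Formula: W = a * DBH^b  (allometric power law)
DBH^b = 23.0^2.41 = 1913.2164
W = 0.077 * 1913.2164 = 147.3 kg

147.3


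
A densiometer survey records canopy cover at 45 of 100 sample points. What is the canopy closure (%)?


Formula: Canopy closure = covered points / total points * 100
Closure = 45 / 100 * 100
Closure = 0.45 * 100 = 45.0%

45.0


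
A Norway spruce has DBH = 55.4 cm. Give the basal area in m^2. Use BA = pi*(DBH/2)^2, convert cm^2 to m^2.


Formula: BA = pi * (DBH/2)^2 / 10000  (cm^2 to m^2)
Radius = DBH/2 = 55.4/2 = 27.7 cm
BA = pi * 27.7^2 / 10000
   = 2410.5126 cm^2 / 10000
   = 0.2411 m^2

0.2411


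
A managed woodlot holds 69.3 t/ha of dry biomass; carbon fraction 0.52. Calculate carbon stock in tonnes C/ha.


Formula: Carbon Stock = Biomass * Carbon Fraction
C = 69.3 t/ha * 0.52
C = 36.0 t C/ha

36.0


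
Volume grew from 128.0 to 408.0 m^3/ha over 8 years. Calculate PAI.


Formula: PAI = (V_T2 - V_T1) / (T2 - T1)
Volume increment = 408.0 - 128.0 = 280.0 m^3/ha
PAI = 280.0 / 8 = 35.0 m^3/ha/year

35.0


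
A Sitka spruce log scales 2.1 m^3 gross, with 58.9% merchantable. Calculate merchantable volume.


Formula: MV = V_total * (merchantable_pct / 100)
Merchantable fraction = 58.9% / 100 = 0.589
MV = 2.1 m^3 * 0.589 = 1.237 m^3

1.237


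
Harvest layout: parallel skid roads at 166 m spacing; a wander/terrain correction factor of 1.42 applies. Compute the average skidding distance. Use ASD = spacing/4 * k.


Formula: ASD = (spacing / 4) * correction
Uncorrected distance = spacing / 4 = 166 / 4 = 41.5 m
ASD = 41.5 * 1.42 = 59 m

59


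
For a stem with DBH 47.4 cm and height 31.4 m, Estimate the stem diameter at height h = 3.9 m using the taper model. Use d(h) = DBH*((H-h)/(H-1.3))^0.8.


Taper: d(h) = DBH * ((H - h) / (H - 1.3))^0.8
Numerator = H - h = 31.4 - 3.9 = 27.5 m
Denominator = H - 1.3 = 31.4 - 1.3 = 30.1 m
Ratio = 27.5 / 30.1 = 0.91362
d = 47.4 * 0.91362^0.8 = 44.1 cm

44.1


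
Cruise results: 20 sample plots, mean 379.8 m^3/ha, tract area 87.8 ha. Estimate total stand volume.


Formula: Total Volume = Mean Volume per ha * Total Area
Total Volume = 379.8 m^3/ha * 87.8 ha
Total Volume = 33346 m^3

33346


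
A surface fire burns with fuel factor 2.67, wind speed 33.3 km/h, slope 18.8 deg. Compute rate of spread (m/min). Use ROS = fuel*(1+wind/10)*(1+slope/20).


Formula: ROS = fuel * (1 + wind/10) * (1 + slope/20)
Wind factor = 1 + 33.3/10 = 4.33
Slope factor = 1 + 18.8/20 = 1.94
ROS = 2.67 * 4.33 * 1.94 = 22.43 m/min

22.43


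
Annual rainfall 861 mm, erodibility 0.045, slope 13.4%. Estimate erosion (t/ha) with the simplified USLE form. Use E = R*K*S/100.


Formula: E = R * K * S / 100  (simplified USLE)
R * K = 861 * 0.045 = 38.745
E = 38.745 * 13.4 / 100 = 5.19 t/ha

5.19


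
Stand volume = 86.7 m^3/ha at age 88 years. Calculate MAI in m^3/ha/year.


Formula: MAI = Total Volume / Stand Age
MAI = 86.7 m^3/ha / 88 years
MAI = 0.99 m^3/ha/year

0.99


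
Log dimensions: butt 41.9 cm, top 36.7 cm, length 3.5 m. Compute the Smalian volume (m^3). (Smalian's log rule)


Smalian: V = (A1 + A2)/2 * L,  A = pi*(D/200)^2
A1 = pi*(41.9/200)^2 = 0.137885 m^2
A2 = pi*(36.7/200)^2 = 0.105784 m^2
V = (0.137885+0.105784)/2*3.5 = 0.4264 m^3

0.4264


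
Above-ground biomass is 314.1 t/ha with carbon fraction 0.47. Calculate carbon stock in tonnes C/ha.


Formula: Carbon Stock = Biomass * Carbon Fraction
C = 314.1 t/ha * 0.47
C = 147.6 t C/ha

147.6


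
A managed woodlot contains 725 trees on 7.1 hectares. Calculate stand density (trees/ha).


Formula: Stand Density = N_trees / Area_ha
Density = 725 trees / 7.1 ha
Density = 102 trees/ha

102


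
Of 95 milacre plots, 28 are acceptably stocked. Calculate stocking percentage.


Formula: Stocking % = stocked plots / total plots * 100
Stocking = 28 / 95 * 100
Stocking = 0.2947 * 100 = 29.5%

29.5


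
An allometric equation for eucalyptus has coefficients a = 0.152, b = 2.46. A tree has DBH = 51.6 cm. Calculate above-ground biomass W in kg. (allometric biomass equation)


Formula: W = a * DBH^b  (allometric power law)
DBH^b = 51.6^2.46 = 16334.9672
W = 0.152 * 16334.9672 = 2482.9 kg

2482.9


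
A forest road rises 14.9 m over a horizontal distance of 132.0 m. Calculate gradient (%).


Formula: Gradient = rise / run * 100
Gradient = 14.9 / 132.0 * 100 = 11.3%

11.3


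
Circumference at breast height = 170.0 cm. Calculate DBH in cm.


Formula: DBH = C / pi
DBH = 170.0 / pi
pi = 3.14159...
DBH = 54.1 cm

54.1


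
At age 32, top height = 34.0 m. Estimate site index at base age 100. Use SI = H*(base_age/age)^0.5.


Formula: SI = H_dom * (base_age / age)^0.5
Age ratio = 100 / 32 = 3.125
sqrt(age_ratio) = 1.76777
SI = 34.0 * 1.76777 = 60.1 m

60.1


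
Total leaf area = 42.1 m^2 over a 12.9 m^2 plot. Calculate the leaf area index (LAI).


Formula: LAI = total leaf area / ground area  (dimensionless)
LAI = 42.1 m^2 / 12.9 m^2
LAI = 3.26

3.26


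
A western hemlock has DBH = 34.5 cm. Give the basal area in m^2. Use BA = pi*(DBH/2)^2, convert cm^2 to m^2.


Formula: BA = pi * (DBH/2)^2 / 10000  (cm^2 to m^2)
Radius = DBH/2 = 34.5/2 = 17.25 cm
BA = pi * 17.25^2 / 10000
   = 934.8202 cm^2 / 10000
   = 0.0935 m^2

0.0935


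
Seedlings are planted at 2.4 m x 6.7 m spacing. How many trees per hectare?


Formula: TPH = 10000 m^2/ha / (spacing_x * spacing_y)
Area per tree = 2.4 m * 6.7 m = 16.08 m^2
TPH = 10000 / 16.08 = 622 trees/ha

622


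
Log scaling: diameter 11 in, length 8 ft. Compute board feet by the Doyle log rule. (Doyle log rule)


Doyle: BF = (D - 4)^2 * L / 16
Adjusted diameter = 11 - 4 = 7 in
(D-4)^2 = 7^2 = 49
BF = 49 * 8 / 16 = 25 BF

25


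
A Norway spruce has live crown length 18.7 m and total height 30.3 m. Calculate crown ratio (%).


Formula: Crown Ratio = (Crown Length / Total Height) * 100
CR = (18.7 m / 30.3 m) * 100
CR = 0.6172 * 100 = 61.7%

61.7


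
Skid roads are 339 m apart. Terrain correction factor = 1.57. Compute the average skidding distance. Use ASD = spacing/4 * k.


Formula: ASD = (spacing / 4) * correction
Uncorrected distance = spacing / 4 = 339 / 4 = 84.75 m
ASD = 84.75 * 1.57 = 133 m

133


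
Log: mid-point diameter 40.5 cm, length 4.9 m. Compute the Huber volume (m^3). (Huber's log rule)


Huber: V = Am * L,  Am = pi*(Dm/200)^2
Am = pi*(40.5/200)^2 = 0.128825 m^2
V = 0.128825*4.9 = 0.6312 m^3

0.6312


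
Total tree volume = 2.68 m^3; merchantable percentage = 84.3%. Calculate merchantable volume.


Formula: MV = V_total * (merchantable_pct / 100)
Merchantable fraction = 84.3% / 100 = 0.843
MV = 2.68 m^3 * 0.843 = 2.259 m^3

2.259


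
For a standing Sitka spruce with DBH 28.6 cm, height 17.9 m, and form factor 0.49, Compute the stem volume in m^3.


Formula: V = pi * (DBH/200)^2 * H * ff
Radius = DBH/200 = 28.6/200 = 0.143 m
Radius^2 = 0.143^2 = 0.020449 m^2
V = pi * 0.020449 * 17.9 * 0.49
V = 0.563 m^3

0.563


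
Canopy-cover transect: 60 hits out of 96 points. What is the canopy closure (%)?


Formula: Canopy closure = covered points / total points * 100
Closure = 60 / 96 * 100
Closure = 0.625 * 100 = 62.5%

62.5


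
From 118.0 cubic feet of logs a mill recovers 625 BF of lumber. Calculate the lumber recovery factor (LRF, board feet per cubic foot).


Formula: LRF = Lumber Output (BF) / Log Input (ft^3)
LRF = 625 BF / 118.0 ft^3
LRF = 5.3 BF/ft^3

5.3


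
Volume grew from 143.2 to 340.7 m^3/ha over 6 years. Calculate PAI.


Formula: PAI = (V_T2 - V_T1) / (T2 - T1)
Volume increment = 340.7 - 143.2 = 197.5 m^3/ha
PAI = 197.5 / 6 = 32.92 m^3/ha/year

32.92


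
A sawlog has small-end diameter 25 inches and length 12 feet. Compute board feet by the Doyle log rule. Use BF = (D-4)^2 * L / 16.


Doyle: BF = (D - 4)^2 * L / 16
Adjusted diameter = 25 - 4 = 21 in
(D-4)^2 = 21^2 = 441
BF = 441 * 12 / 16 = 331 BF

331


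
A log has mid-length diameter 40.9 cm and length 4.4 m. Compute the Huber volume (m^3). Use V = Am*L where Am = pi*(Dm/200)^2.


Huber: V = Am * L,  Am = pi*(Dm/200)^2
Am = pi*(40.9/200)^2 = 0.131382 m^2
V = 0.131382*4.4 = 0.5781 m^3

0.5781


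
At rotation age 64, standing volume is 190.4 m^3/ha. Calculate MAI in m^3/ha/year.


Formula: MAI = Total Volume / Stand Age
MAI = 190.4 m^3/ha / 64 years
MAI = 2.98 m^3/ha/year

2.98


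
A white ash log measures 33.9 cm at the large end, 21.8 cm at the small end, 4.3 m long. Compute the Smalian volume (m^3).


Smalian: V = (A1 + A2)/2 * L,  A = pi*(D/200)^2
A1 = pi*(33.9/200)^2 = 0.090259 m^2
A2 = pi*(21.8/200)^2 = 0.037325 m^2
V = (0.090259+0.037325)/2*4.3 = 0.2743 m^3

0.2743


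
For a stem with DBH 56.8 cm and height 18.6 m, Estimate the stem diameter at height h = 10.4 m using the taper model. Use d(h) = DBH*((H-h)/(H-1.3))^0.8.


Taper: d(h) = DBH * ((H - h) / (H - 1.3))^0.8
Numerator = H - h = 18.6 - 10.4 = 8.2 m
Denominator = H - 1.3 = 18.6 - 1.3 = 17.3 m
Ratio = 8.2 / 17.3 = 0.47399
d = 56.8 * 0.47399^0.8 = 31.3 cm

31.3


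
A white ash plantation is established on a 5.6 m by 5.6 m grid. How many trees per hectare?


Formula: TPH = 10000 m^2/ha / (spacing_x * spacing_y)
Area per tree = 5.6 m * 5.6 m = 31.36 m^2
TPH = 10000 / 31.36 = 319 trees/ha

319


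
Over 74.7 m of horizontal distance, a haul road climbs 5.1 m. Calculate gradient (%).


Formula: Gradient = rise / run * 100
Gradient = 5.1 / 74.7 * 100 = 6.8%

6.8


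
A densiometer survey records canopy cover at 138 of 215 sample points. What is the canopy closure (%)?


Formula: Canopy closure = covered points / total points * 100
Closure = 138 / 215 * 100
Closure = 0.6419 * 100 = 64.2%

64.2


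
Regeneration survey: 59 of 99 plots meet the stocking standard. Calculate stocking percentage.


Formula: Stocking % = stocked plots / total plots * 100
Stocking = 59 / 99 * 100
Stocking = 0.596 * 100 = 59.6%

59.6


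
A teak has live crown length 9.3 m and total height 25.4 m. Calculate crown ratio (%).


Formula: Crown Ratio = (Crown Length / Total Height) * 100
CR = (9.3 m / 25.4 m) * 100
CR = 0.3661 * 100 = 36.6%

36.6


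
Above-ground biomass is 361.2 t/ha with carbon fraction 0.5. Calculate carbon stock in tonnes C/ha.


Formula: Carbon Stock = Biomass * Carbon Fraction
C = 361.2 t/ha * 0.5
C = 180.6 t C/ha

180.6


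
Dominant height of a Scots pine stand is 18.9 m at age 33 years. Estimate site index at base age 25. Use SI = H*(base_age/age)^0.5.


Formula: SI = H_dom * (base_age / age)^0.5
Age ratio = 25 / 33 = 0.75758
sqrt(age_ratio) = 0.87039
SI = 18.9 * 0.87039 = 16.5 m

16.5


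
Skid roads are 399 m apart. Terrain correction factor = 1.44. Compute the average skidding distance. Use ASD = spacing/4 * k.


Formula: ASD = (spacing / 4) * correction
Uncorrected distance = spacing / 4 = 399 / 4 = 99.75 m
ASD = 99.75 * 1.44 = 144 m

144


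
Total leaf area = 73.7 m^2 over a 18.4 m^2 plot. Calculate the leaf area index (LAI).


Formula: LAI = total leaf area / ground area  (dimensionless)
LAI = 73.7 m^2 / 18.4 m^2
LAI = 4.01

4.01


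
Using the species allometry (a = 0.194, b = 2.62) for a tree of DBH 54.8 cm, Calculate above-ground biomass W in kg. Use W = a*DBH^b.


Formula: W = a * DBH^b  (allometric power law)
DBH^b = 54.8^2.62 = 35942.2337
W = 0.194 * 35942.2337 = 6972.8 kg

6972.8


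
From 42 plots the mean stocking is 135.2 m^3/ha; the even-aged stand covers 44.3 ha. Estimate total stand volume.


Formula: Total Volume = Mean Volume per ha * Total Area
Total Volume = 135.2 m^3/ha * 44.3 ha
Total Volume = 5989 m^3

5989


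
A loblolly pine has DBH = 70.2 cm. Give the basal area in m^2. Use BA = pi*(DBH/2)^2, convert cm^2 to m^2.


Formula: BA = pi * (DBH/2)^2 / 10000  (cm^2 to m^2)
Radius = DBH/2 = 70.2/2 = 35.1 cm
BA = pi * 35.1^2 / 10000
   = 3870.4736 cm^2 / 10000
   = 0.387 m^2

0.387


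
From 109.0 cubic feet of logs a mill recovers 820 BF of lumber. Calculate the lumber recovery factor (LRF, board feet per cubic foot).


Formula: LRF = Lumber Output (BF) / Log Input (ft^3)
LRF = 820 BF / 109.0 ft^3
LRF = 7.52 BF/ft^3

7.52


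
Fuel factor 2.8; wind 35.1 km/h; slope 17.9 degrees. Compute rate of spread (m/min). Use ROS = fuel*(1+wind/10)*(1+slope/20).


Formula: ROS = fuel * (1 + wind/10) * (1 + slope/20)
Wind factor = 1 + 35.1/10 = 4.51
Slope factor = 1 + 17.9/20 = 1.895
ROS = 2.8 * 4.51 * 1.895 = 23.93 m/min

23.93


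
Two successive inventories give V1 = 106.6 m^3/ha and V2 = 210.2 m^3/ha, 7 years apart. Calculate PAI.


Formula: PAI = (V_T2 - V_T1) / (T2 - T1)
Volume increment = 210.2 - 106.6 = 103.6 m^3/ha
PAI = 103.6 / 7 = 14.8 m^3/ha/year

14.8


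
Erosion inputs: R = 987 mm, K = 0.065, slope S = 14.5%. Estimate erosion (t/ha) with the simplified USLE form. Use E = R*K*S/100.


Formula: E = R * K * S / 100  (simplified USLE)
R * K = 987 * 0.065 = 64.155
E = 64.155 * 14.5 / 100 = 9.3 t/ha

9.3


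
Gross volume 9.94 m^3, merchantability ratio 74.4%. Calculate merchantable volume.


Formula: MV = V_total * (merchantable_pct / 100)
Merchantable fraction = 74.4% / 100 = 0.744
MV = 9.94 m^3 * 0.744 = 7.395 m^3

7.395


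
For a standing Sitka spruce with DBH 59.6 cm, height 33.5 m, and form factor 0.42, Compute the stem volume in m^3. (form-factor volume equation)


Formula: V = pi * (DBH/200)^2 * H * ff
Radius = DBH/200 = 59.6/200 = 0.298 m
Radius^2 = 0.298^2 = 0.088804 m^2
V = pi * 0.088804 * 33.5 * 0.42
V = 3.925 m^3

3.925


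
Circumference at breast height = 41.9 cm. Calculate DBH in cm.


Formula: DBH = C / pi
DBH = 41.9 / pi
pi = 3.14159...
DBH = 13.3 cm

13.3


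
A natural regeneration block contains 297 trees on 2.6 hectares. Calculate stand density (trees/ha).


Formula: Stand Density = N_trees / Area_ha
Density = 297 trees / 2.6 ha
Density = 114 trees/ha

114


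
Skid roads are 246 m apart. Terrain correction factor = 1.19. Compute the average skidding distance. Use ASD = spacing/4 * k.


Formula: ASD = (spacing / 4) * correction
Uncorrected distance = spacing / 4 = 246 / 4 = 61.5 m
ASD = 61.5 * 1.19 = 73 m

73


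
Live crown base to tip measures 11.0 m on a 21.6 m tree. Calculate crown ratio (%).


Formula: Crown Ratio = (Crown Length / Total Height) * 100
CR = (11.0 m / 21.6 m) * 100
CR = 0.5093 * 100 = 50.9%

50.9


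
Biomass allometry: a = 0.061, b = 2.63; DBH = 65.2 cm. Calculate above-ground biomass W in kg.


Formula: W = a * DBH^b  (allometric power law)
DBH^b = 65.2^2.63 = 59084.1751
W = 0.061 * 59084.1751 = 3604.1 kg

3604.1


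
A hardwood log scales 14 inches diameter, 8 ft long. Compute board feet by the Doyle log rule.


Doyle: BF = (D - 4)^2 * L / 16
Adjusted diameter = 14 - 4 = 10 in
(D-4)^2 = 10^2 = 100
BF = 100 * 8 / 16 = 50 BF

50


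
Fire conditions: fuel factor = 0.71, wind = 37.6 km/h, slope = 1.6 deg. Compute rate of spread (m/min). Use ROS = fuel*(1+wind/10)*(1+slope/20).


Formula: ROS = fuel * (1 + wind/10) * (1 + slope/20)
Wind factor = 1 + 37.6/10 = 4.76
Slope factor = 1 + 1.6/20 = 1.08
ROS = 0.71 * 4.76 * 1.08 = 3.65 m/min

3.65


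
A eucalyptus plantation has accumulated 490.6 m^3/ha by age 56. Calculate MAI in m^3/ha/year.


Formula: MAI = Total Volume / Stand Age
MAI = 490.6 m^3/ha / 56 years
MAI = 8.76 m^3/ha/year

8.76


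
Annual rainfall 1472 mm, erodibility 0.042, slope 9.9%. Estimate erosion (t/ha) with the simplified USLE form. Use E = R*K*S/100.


Formula: E = R * K * S / 100  (simplified USLE)
R * K = 1472 * 0.042 = 61.824
E = 61.824 * 9.9 / 100 = 6.12 t/ha

6.12


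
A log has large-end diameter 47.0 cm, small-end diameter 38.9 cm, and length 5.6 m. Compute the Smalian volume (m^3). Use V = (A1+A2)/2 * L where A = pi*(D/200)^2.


Smalian: V = (A1 + A2)/2 * L,  A = pi*(D/200)^2
A1 = pi*(47.0/200)^2 = 0.173494 m^2
A2 = pi*(38.9/200)^2 = 0.118847 m^2
V = (0.173494+0.118847)/2*5.6 = 0.8186 m^3

0.8186


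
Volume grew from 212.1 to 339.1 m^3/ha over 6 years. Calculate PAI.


Formula: PAI = (V_T2 - V_T1) / (T2 - T1)
Volume increment = 339.1 - 212.1 = 127.0 m^3/ha
PAI = 127.0 / 6 = 21.17 m^3/ha/year

21.17


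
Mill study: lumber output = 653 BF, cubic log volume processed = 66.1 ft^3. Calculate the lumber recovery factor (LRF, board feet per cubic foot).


Formula: LRF = Lumber Output (BF) / Log Input (ft^3)
LRF = 653 BF / 66.1 ft^3
LRF = 9.88 BF/ft^3

9.88


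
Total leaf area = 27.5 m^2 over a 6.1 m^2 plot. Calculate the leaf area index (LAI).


Formula: LAI = total leaf area / ground area  (dimensionless)
LAI = 27.5 m^2 / 6.1 m^2
LAI = 4.51

4.51


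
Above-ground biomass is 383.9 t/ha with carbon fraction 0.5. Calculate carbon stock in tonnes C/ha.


Formula: Carbon Stock = Biomass * Carbon Fraction
C = 383.9 t/ha * 0.5
C = 192.0 t C/ha

192.0


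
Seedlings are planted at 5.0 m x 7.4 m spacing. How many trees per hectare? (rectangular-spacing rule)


Formula: TPH = 10000 m^2/ha / (spacing_x * spacing_y)
Area per tree = 5.0 m * 7.4 m = 37.0 m^2
TPH = 10000 / 37.0 = 270 trees/ha

270


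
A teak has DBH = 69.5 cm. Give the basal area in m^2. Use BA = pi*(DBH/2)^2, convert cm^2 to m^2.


Formula: BA = pi * (DBH/2)^2 / 10000  (cm^2 to m^2)
Radius = DBH/2 = 69.5/2 = 34.75 cm
BA = pi * 34.75^2 / 10000
   = 3793.6695 cm^2 / 10000
   = 0.3794 m^2

0.3794


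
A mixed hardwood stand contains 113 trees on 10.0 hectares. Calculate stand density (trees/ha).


Formula: Stand Density = N_trees / Area_ha
Density = 113 trees / 10.0 ha
Density = 11 trees/ha

11


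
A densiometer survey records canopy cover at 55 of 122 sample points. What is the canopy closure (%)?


Formula: Canopy closure = covered points / total points * 100
Closure = 55 / 122 * 100
Closure = 0.4508 * 100 = 45.1%

45.1


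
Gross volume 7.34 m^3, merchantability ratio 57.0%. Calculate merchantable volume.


Formula: MV = V_total * (merchantable_pct / 100)
Merchantable fraction = 57.0% / 100 = 0.57
MV = 7.34 m^3 * 0.57 = 4.184 m^3

4.184


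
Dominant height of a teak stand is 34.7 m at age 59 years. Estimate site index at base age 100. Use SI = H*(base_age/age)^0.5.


Formula: SI = H_dom * (base_age / age)^0.5
Age ratio = 100 / 59 = 1.69492
sqrt(age_ratio) = 1.30189
SI = 34.7 * 1.30189 = 45.2 m

45.2


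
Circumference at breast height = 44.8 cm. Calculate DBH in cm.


Formula: DBH = C / pi
DBH = 44.8 / pi
pi = 3.14159...
DBH = 14.3 cm

14.3


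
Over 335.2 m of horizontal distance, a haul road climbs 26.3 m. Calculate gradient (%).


Formula: Gradient = rise / run * 100
Gradient = 26.3 / 335.2 * 100 = 7.8%

7.8


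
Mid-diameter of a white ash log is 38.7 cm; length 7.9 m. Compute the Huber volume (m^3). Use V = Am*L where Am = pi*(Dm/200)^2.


Huber: V = Am * L,  Am = pi*(Dm/200)^2
Am = pi*(38.7/200)^2 = 0.117628 m^2
V = 0.117628*7.9 = 0.9293 m^3

0.9293


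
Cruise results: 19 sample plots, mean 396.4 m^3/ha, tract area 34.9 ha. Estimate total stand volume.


Formula: Total Volume = Mean Volume per ha * Total Area
Total Volume = 396.4 m^3/ha * 34.9 ha
Total Volume = 13834 m^3

13834


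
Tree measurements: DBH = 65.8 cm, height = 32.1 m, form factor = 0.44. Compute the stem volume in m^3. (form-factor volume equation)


Formula: V = pi * (DBH/200)^2 * H * ff
Radius = DBH/200 = 65.8/200 = 0.329 m
Radius^2 = 0.329^2 = 0.108241 m^2
V = pi * 0.108241 * 32.1 * 0.44
V = 4.803 m^3

4.803


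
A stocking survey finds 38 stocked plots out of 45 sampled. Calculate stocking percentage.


Formula: Stocking % = stocked plots / total plots * 100
Stocking = 38 / 45 * 100
Stocking = 0.8444 * 100 = 84.4%

84.4


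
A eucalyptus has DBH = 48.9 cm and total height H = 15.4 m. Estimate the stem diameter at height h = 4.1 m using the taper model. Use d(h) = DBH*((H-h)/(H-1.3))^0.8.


Taper: d(h) = DBH * ((H - h) / (H - 1.3))^0.8
Numerator = H - h = 15.4 - 4.1 = 11.3 m
Denominator = H - 1.3 = 15.4 - 1.3 = 14.1 m
Ratio = 11.3 / 14.1 = 0.80142
d = 48.9 * 0.80142^0.8 = 41.0 cm

41.0


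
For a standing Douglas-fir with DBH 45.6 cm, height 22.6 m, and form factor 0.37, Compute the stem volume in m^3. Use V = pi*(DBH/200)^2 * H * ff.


Formula: V = pi * (DBH/200)^2 * H * ff
Radius = DBH/200 = 45.6/200 = 0.228 m
Radius^2 = 0.228^2 = 0.051984 m^2
V = pi * 0.051984 * 22.6 * 0.37
V = 1.366 m^3

1.366
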